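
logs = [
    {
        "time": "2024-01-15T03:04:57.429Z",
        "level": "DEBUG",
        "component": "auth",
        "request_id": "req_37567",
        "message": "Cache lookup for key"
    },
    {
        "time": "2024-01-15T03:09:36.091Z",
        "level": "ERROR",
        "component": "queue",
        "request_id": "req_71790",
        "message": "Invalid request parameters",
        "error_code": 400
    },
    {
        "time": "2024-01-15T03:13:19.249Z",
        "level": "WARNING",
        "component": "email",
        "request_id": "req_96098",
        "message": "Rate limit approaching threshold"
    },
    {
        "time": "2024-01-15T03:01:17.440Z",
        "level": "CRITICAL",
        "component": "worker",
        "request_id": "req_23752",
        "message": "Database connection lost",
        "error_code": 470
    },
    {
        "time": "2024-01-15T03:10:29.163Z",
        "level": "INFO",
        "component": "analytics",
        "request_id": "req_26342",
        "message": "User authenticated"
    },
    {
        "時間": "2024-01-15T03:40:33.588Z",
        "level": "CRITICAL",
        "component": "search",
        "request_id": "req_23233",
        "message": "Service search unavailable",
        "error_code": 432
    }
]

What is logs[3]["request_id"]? "req_23752"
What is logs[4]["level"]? "INFO"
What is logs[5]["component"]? "search"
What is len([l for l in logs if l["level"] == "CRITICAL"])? 2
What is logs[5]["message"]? "Service search unavailable"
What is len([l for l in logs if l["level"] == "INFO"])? 1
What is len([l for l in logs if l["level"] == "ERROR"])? 1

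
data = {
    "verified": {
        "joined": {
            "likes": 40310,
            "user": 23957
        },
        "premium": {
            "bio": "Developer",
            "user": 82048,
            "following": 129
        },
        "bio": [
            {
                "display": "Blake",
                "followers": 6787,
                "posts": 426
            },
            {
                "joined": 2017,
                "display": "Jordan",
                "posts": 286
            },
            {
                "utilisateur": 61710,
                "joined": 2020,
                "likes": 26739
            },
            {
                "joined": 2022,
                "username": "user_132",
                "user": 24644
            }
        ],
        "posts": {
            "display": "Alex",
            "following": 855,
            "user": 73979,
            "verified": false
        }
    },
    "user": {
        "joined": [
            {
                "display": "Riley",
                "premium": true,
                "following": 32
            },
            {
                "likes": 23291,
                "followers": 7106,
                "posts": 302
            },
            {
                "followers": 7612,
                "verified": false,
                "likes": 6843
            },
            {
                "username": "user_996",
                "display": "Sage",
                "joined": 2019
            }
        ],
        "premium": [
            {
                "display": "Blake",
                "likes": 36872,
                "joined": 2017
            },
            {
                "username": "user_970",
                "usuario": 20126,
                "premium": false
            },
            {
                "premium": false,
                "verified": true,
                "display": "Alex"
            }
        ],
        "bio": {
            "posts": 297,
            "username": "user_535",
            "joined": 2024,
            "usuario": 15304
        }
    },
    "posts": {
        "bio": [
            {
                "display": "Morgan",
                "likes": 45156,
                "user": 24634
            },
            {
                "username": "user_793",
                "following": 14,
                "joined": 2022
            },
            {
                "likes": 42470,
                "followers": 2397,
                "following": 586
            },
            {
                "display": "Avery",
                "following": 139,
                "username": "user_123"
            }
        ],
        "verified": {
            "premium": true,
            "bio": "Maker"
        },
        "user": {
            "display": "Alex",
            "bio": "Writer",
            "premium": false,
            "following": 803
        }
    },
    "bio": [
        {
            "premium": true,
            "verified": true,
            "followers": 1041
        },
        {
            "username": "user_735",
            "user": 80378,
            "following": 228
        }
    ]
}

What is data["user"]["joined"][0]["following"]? 32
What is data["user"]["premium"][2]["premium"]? False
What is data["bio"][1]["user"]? 80378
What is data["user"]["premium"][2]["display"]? "Alex"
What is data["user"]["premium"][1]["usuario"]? 20126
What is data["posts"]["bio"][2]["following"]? 586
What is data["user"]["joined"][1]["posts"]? 302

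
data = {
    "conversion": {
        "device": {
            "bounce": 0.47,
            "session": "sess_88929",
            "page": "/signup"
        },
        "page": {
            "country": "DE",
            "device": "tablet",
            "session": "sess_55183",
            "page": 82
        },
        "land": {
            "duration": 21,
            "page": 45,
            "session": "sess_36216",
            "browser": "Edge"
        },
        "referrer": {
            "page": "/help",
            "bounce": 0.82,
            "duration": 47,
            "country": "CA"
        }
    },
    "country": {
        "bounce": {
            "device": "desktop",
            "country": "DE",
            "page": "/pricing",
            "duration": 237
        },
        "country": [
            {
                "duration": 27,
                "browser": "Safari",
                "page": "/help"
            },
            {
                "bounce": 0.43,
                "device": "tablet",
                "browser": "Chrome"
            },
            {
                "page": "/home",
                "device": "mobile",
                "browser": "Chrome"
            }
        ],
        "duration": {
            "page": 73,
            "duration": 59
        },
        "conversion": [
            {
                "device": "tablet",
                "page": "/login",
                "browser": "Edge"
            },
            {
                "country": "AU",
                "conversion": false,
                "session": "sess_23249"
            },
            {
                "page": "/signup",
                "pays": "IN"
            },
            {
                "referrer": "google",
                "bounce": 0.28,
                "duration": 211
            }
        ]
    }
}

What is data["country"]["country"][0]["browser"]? "Safari"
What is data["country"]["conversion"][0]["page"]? "/login"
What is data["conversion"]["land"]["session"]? "sess_36216"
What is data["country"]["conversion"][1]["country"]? "AU"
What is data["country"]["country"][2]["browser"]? "Chrome"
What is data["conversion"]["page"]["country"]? "DE"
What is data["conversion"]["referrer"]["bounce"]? 0.82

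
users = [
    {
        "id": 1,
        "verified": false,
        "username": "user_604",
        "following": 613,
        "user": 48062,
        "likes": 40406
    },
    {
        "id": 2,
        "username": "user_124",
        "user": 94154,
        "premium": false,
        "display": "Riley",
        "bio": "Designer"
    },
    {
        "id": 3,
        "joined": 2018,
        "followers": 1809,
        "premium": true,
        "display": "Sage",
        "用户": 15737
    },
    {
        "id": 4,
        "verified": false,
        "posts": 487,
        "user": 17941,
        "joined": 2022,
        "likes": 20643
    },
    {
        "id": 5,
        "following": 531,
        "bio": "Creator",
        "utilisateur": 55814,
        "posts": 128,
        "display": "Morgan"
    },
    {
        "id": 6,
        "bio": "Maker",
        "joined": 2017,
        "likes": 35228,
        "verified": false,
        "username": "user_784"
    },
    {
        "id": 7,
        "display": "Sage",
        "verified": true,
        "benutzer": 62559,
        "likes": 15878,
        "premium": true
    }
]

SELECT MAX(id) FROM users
7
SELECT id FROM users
[1, 2, 3, 4, 5, 6, 7]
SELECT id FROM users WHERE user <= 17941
[4]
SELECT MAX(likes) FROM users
40406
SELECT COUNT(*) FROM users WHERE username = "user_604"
1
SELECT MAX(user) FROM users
94154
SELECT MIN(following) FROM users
531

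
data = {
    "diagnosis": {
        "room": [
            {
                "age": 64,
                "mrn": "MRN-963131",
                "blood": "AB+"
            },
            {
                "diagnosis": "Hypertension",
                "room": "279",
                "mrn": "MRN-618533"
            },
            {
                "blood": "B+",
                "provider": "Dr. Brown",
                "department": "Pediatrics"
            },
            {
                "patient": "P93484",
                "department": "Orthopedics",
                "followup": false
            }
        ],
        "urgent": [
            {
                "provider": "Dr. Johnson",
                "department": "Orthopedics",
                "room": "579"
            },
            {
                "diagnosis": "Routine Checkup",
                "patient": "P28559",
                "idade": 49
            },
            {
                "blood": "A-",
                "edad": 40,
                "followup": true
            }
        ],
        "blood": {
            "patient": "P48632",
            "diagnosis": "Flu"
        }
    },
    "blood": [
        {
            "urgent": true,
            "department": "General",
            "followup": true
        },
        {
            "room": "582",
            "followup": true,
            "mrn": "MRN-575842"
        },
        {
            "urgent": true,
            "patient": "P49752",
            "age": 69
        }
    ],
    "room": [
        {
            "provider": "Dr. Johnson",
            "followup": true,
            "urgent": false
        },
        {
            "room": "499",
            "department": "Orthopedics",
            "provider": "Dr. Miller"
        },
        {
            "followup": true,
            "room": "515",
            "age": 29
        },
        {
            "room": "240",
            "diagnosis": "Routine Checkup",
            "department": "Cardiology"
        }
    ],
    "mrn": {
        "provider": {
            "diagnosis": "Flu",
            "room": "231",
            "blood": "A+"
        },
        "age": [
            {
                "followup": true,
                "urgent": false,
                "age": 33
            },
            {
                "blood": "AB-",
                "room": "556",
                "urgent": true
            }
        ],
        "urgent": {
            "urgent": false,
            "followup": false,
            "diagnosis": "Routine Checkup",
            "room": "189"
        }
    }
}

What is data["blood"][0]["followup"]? True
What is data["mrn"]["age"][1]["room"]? "556"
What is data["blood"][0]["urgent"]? True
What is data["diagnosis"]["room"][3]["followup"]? False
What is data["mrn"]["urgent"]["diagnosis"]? "Routine Checkup"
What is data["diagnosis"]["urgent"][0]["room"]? "579"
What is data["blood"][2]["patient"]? "P49752"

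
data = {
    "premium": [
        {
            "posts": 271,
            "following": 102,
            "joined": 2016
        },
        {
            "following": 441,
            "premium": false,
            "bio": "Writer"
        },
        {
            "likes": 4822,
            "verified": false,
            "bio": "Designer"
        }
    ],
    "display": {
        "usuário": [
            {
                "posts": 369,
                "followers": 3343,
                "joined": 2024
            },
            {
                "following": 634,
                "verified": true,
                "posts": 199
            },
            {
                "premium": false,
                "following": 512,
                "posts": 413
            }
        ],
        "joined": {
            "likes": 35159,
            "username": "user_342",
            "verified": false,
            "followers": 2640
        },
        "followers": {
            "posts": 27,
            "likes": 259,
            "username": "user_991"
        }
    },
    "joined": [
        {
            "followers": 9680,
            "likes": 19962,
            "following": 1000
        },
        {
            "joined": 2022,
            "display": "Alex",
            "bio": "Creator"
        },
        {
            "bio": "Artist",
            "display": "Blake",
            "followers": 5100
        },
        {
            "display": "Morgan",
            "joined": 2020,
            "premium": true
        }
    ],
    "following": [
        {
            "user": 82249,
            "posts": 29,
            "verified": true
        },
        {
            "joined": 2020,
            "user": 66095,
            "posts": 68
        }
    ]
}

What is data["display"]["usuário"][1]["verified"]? True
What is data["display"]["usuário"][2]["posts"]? 413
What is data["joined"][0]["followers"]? 9680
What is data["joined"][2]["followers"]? 5100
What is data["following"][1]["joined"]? 2020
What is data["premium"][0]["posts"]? 271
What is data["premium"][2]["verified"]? False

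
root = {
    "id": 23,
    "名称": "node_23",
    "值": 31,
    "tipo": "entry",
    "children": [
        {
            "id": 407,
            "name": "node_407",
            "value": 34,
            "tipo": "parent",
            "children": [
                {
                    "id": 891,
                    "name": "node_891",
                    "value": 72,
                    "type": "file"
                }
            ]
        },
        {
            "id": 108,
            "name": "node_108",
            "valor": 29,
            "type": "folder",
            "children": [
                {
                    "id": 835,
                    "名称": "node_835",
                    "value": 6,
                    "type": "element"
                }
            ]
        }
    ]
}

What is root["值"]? 31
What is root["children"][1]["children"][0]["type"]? "element"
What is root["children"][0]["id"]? 407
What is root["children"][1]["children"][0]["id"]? 835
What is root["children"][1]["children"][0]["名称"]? "node_835"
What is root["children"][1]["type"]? "folder"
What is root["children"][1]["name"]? "node_108"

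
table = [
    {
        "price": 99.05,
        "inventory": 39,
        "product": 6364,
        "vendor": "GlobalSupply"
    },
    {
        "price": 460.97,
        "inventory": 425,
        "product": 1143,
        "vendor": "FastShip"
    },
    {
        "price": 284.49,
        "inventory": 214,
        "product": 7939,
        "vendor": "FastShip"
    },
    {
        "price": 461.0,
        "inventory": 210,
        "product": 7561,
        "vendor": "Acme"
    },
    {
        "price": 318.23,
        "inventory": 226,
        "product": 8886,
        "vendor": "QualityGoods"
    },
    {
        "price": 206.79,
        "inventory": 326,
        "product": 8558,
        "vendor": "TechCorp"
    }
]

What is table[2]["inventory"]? 214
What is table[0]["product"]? 6364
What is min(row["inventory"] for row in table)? 39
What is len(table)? 6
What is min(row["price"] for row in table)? 99.05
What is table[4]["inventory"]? 226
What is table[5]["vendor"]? "TechCorp"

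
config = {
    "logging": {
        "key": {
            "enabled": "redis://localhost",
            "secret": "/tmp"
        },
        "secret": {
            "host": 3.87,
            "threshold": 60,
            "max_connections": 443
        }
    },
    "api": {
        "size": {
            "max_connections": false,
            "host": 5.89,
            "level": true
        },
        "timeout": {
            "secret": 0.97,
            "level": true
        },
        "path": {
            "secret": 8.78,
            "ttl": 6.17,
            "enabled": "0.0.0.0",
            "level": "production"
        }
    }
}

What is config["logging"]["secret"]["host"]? 3.87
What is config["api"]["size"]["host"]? 5.89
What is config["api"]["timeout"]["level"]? True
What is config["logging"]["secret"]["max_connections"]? 443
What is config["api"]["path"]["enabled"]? "0.0.0.0"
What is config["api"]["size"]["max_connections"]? False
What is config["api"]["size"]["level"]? True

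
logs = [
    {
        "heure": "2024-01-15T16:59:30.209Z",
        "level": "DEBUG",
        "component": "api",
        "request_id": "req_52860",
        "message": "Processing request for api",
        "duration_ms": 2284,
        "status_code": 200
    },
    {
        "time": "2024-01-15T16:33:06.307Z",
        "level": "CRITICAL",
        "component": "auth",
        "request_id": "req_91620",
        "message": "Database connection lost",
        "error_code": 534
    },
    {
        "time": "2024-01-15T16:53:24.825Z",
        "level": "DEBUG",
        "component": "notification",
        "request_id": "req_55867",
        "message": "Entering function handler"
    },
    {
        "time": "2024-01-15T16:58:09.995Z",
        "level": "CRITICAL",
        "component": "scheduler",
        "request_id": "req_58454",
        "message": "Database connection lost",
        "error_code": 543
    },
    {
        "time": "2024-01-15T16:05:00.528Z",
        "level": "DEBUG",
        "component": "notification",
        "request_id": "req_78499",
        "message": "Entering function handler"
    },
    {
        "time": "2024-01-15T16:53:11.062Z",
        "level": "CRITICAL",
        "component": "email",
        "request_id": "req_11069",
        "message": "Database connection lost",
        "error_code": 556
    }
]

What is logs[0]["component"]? "api"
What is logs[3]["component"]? "scheduler"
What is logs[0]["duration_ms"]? 2284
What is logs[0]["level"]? "DEBUG"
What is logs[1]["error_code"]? 534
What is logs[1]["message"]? "Database connection lost"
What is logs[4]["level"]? "DEBUG"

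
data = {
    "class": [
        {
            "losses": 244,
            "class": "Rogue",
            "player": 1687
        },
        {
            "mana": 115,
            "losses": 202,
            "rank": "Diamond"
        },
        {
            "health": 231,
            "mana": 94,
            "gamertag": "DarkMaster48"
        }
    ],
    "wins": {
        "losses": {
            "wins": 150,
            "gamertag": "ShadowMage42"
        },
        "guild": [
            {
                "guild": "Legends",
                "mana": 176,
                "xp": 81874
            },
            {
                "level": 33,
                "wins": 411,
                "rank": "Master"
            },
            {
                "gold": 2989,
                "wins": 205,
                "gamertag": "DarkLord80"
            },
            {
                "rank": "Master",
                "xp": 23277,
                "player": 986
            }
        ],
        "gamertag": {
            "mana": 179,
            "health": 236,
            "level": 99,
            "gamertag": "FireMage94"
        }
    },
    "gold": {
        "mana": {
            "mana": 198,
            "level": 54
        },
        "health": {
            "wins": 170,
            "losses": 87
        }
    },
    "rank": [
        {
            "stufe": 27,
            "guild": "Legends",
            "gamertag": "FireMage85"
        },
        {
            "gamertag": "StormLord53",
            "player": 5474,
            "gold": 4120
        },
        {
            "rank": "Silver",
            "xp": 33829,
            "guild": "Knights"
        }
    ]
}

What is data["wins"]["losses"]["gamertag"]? "ShadowMage42"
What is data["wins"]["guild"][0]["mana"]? 176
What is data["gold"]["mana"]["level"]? 54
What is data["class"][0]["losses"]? 244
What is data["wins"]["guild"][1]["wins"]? 411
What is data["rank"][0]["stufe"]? 27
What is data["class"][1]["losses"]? 202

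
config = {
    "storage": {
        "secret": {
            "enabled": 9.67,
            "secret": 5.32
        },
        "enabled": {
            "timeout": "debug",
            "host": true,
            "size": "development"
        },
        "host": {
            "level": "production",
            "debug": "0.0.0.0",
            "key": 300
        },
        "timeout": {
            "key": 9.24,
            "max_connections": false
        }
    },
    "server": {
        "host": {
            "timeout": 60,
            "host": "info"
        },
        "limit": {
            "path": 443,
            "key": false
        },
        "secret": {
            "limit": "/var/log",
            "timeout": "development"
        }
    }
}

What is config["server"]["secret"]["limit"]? "/var/log"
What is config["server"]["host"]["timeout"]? 60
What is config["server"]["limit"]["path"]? 443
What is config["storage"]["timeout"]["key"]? 9.24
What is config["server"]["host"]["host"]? "info"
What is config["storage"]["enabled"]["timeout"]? "debug"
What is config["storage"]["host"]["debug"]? "0.0.0.0"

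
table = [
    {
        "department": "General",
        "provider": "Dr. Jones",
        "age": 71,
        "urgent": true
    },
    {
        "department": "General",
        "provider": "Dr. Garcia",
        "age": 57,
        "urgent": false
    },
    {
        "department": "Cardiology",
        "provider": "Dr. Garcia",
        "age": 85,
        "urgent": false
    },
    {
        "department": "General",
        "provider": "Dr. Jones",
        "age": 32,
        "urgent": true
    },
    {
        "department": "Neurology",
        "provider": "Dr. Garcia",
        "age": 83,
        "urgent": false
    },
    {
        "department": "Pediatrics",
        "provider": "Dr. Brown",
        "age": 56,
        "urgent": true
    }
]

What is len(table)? 6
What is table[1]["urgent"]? False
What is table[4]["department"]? "Neurology"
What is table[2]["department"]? "Cardiology"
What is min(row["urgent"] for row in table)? False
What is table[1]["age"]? 57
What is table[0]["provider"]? "Dr. Jones"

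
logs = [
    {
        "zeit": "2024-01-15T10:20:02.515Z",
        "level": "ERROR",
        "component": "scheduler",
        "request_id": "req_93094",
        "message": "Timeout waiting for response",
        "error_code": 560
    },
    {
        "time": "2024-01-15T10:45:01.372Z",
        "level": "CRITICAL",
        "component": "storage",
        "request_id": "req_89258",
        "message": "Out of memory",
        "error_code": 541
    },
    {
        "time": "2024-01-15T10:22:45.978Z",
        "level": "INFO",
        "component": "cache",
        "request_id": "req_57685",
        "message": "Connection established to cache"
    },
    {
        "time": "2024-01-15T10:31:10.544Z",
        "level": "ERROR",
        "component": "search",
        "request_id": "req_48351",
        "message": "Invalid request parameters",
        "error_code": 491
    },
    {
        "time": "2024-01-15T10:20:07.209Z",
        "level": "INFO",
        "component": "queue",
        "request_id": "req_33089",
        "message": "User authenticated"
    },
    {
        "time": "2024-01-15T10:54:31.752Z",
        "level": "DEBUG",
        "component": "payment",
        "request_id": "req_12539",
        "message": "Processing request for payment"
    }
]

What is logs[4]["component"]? "queue"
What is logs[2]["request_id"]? "req_57685"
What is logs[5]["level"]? "DEBUG"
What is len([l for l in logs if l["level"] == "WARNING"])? 0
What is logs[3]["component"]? "search"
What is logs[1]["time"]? "2024-01-15T10:45:01.372Z"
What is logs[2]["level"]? "INFO"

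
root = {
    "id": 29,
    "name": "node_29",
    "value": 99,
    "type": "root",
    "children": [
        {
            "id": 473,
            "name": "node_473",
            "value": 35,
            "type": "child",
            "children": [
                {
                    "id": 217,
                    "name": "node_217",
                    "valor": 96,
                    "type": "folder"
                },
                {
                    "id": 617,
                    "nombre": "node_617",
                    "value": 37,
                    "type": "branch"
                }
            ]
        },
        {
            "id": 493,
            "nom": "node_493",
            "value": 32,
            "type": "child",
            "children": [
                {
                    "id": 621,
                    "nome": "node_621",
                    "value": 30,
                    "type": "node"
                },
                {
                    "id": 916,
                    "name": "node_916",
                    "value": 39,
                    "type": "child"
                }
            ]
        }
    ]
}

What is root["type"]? "root"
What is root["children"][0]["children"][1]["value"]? 37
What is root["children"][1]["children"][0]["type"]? "node"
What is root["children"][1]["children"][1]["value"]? 39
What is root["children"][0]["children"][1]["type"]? "branch"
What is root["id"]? 29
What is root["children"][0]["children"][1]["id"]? 617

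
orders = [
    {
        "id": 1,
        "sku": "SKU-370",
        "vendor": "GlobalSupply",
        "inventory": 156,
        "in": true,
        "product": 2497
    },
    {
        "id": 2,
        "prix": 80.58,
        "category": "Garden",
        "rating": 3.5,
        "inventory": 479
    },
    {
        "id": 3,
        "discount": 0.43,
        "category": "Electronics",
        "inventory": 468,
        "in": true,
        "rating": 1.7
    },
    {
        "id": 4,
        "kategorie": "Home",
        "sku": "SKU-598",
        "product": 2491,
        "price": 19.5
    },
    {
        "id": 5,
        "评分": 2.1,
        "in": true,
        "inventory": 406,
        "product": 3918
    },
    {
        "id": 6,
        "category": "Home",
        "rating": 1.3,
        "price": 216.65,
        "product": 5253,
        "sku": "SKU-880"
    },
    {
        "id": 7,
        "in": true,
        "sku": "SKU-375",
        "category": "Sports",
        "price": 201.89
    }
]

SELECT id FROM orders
[1, 2, 3, 4, 5, 6, 7]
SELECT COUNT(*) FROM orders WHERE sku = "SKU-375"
1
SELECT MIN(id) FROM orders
1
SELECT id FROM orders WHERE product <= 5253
[1, 4, 5, 6]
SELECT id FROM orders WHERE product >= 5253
[6]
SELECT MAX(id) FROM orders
7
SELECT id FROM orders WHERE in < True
[]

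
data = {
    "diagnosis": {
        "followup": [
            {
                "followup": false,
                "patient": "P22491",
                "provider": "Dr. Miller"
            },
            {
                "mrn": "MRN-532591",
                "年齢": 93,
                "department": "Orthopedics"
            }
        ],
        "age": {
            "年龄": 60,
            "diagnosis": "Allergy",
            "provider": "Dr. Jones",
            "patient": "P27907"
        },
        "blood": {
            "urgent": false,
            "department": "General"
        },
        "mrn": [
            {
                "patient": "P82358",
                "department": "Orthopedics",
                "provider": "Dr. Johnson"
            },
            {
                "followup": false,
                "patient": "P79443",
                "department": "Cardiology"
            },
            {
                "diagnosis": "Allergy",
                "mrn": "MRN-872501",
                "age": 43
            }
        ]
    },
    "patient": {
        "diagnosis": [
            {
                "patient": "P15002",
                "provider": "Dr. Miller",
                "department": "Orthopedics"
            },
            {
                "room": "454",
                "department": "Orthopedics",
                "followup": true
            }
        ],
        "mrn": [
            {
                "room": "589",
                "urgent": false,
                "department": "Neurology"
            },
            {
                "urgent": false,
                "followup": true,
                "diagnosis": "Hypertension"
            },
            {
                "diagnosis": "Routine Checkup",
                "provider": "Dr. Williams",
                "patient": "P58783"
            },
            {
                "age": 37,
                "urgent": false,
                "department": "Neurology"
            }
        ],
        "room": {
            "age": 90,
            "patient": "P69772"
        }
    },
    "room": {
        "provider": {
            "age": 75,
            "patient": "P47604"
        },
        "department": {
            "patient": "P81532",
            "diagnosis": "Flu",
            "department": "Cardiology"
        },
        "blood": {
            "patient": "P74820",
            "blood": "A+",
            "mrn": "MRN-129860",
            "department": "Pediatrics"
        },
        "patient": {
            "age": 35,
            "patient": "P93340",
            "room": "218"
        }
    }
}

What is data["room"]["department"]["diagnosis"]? "Flu"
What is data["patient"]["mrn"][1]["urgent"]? False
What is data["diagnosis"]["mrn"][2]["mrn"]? "MRN-872501"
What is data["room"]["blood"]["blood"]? "A+"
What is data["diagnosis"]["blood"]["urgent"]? False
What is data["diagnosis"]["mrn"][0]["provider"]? "Dr. Johnson"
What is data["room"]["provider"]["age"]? 75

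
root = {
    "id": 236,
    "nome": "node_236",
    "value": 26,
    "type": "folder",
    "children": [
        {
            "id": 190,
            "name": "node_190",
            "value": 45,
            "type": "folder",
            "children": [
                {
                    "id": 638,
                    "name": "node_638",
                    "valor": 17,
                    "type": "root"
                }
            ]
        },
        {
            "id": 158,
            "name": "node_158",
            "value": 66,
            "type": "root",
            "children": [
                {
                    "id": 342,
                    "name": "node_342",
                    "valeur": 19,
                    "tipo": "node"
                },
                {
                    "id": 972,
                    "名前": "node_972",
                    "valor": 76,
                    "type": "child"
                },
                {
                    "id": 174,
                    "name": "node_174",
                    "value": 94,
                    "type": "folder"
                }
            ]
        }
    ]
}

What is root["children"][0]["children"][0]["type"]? "root"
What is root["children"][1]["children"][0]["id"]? 342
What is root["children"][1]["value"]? 66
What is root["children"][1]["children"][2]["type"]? "folder"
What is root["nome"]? "node_236"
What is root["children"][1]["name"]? "node_158"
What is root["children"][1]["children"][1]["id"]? 972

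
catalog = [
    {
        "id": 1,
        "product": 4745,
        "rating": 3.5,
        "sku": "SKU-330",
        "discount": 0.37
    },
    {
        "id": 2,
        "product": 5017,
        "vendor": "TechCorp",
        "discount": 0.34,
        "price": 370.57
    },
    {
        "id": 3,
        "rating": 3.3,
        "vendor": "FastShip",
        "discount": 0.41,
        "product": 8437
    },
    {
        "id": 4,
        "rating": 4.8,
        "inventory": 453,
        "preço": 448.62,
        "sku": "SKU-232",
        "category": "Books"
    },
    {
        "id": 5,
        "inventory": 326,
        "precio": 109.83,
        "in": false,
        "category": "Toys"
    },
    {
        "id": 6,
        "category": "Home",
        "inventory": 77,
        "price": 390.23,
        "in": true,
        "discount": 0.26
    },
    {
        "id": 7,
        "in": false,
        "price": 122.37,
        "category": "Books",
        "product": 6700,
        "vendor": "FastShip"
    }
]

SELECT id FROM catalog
[1, 2, 3, 4, 5, 6, 7]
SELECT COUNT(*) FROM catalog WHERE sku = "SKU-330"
1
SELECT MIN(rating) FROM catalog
3.3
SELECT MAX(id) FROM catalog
7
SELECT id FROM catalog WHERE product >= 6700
[3, 7]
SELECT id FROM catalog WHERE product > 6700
[3]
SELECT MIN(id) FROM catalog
1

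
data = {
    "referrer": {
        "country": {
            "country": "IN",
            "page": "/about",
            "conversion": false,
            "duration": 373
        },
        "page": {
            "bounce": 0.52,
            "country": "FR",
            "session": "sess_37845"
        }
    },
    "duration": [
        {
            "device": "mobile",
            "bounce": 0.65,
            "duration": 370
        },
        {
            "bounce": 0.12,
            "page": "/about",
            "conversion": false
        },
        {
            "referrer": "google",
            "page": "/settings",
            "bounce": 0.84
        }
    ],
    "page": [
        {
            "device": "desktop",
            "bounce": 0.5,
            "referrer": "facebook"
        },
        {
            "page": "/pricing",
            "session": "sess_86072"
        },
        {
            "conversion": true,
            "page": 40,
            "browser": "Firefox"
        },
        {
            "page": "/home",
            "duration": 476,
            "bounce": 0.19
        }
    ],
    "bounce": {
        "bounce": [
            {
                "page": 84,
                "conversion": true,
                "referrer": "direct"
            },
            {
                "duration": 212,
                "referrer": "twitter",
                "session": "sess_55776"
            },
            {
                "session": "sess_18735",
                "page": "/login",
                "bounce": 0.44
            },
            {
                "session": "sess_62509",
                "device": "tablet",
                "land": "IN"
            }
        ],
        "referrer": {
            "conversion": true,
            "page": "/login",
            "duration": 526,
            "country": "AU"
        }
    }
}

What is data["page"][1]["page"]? "/pricing"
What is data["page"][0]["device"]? "desktop"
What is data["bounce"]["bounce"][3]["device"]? "tablet"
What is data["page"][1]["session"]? "sess_86072"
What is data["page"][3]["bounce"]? 0.19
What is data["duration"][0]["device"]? "mobile"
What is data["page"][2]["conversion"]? True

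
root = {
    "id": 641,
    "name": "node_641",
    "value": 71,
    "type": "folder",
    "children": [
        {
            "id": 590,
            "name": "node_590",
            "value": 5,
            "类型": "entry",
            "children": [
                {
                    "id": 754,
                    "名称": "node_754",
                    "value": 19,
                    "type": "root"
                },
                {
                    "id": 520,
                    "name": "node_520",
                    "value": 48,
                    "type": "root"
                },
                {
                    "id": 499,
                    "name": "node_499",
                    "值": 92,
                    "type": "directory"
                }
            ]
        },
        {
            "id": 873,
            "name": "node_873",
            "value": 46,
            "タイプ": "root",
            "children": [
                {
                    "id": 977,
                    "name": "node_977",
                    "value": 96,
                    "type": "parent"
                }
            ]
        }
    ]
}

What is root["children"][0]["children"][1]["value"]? 48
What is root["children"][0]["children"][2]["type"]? "directory"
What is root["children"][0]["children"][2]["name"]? "node_499"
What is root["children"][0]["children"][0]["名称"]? "node_754"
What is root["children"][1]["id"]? 873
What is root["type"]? "folder"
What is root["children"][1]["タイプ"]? "root"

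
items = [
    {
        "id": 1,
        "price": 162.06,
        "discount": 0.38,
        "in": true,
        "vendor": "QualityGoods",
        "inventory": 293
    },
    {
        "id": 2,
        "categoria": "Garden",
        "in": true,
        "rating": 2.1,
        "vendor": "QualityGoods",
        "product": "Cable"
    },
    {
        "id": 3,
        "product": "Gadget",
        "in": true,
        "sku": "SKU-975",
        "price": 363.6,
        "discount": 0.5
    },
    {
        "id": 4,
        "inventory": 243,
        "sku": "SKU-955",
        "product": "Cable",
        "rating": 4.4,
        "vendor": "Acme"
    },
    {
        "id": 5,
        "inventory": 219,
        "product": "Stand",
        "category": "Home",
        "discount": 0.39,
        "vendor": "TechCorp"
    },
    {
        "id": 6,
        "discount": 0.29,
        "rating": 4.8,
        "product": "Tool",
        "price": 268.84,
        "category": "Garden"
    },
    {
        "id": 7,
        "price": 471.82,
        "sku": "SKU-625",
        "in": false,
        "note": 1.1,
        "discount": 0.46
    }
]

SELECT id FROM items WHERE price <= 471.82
[1, 3, 6, 7]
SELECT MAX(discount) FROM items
0.5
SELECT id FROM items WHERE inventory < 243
[5]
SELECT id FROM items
[1, 2, 3, 4, 5, 6, 7]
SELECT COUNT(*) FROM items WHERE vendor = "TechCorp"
1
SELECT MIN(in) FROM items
False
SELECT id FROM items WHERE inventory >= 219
[1, 4, 5]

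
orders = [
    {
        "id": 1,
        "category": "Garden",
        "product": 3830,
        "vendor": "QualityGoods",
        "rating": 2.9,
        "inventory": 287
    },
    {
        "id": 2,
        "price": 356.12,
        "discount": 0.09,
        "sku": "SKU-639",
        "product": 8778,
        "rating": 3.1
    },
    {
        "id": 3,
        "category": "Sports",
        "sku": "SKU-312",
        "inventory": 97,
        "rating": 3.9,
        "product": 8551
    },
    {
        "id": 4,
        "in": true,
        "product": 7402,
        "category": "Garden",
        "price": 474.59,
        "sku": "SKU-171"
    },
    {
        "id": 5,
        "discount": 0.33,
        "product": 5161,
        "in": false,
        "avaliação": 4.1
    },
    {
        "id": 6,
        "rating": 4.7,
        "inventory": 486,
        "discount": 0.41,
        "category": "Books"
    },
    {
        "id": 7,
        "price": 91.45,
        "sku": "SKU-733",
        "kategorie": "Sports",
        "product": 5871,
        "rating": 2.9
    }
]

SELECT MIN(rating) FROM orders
2.9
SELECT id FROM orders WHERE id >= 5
[5, 6, 7]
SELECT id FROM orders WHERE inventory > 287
[6]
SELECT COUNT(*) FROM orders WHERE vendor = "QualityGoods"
1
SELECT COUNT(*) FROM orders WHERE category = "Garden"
2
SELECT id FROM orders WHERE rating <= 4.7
[1, 2, 3, 6, 7]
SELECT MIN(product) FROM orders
3830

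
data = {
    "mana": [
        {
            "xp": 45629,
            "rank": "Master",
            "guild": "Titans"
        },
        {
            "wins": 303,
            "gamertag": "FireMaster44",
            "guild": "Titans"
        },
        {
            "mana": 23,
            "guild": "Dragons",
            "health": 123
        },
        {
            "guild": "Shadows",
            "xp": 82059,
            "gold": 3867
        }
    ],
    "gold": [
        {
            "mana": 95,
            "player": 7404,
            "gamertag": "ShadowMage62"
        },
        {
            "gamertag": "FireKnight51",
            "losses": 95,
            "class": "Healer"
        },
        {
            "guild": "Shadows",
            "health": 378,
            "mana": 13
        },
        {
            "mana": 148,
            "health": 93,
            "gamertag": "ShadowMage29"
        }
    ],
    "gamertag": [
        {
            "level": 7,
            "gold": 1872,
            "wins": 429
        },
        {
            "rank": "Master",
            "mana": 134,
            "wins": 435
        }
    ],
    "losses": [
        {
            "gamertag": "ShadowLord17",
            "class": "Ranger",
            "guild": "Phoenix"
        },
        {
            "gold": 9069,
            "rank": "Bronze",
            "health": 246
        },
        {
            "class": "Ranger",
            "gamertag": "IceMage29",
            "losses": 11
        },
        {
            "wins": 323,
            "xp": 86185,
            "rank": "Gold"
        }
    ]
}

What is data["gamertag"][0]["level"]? 7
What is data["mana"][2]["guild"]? "Dragons"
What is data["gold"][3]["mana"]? 148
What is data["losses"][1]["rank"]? "Bronze"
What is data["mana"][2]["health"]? 123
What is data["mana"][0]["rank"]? "Master"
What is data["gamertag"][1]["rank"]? "Master"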